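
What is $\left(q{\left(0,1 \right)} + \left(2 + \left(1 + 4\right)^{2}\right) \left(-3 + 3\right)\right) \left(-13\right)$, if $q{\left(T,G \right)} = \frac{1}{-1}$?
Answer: $13$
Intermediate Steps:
$q{\left(T,G \right)} = -1$
$\left(q{\left(0,1 \right)} + \left(2 + \left(1 + 4\right)^{2}\right) \left(-3 + 3\right)\right) \left(-13\right) = \left(-1 + \left(2 + \left(1 + 4\right)^{2}\right) \left(-3 + 3\right)\right) \left(-13\right) = \left(-1 + \left(2 + 5^{2}\right) 0\right) \left(-13\right) = \left(-1 + \left(2 + 25\right) 0\right) \left(-13\right) = \left(-1 + 27 \cdot 0\right) \left(-13\right) = \left(-1 + 0\right) \left(-13\right) = \left(-1\right) \left(-13\right) = 13$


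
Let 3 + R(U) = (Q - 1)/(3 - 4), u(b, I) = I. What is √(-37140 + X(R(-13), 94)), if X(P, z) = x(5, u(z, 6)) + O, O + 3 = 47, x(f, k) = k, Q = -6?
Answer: I*√37090 ≈ 192.59*I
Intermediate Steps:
O = 44 (O = -3 + 47 = 44)
R(U) = 4 (R(U) = -3 + (-6 - 1)/(3 - 4) = -3 - 7/(-1) = -3 - 7*(-1) = -3 + 7 = 4)
X(P, z) = 50 (X(P, z) = 6 + 44 = 50)
√(-37140 + X(R(-13), 94)) = √(-37140 + 50) = √(-37090) = I*√37090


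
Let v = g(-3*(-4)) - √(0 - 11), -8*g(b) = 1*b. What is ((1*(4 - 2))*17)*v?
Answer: -51 - 34*I*√11 ≈ -51.0 - 112.77*I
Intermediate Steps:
g(b) = -b/8
v = -3/2 - I*√11 (v = -(-3)*(-4)/8 - √(0 - 11) = -⅛*12 - √(-11) = -3/2 - I*√11 ≈ -1.5 - 3.3166*I)
((1*(4 - 2))*17)*v = ((1*(4 - 2))*17)*(-3/2 - I*√11) = ((1*2)*17)*(-3/2 - I*√11) = (2*17)*(-3/2 - I*√11) = 34*(-3/2 - I*√11) = -51 - 34*I*√11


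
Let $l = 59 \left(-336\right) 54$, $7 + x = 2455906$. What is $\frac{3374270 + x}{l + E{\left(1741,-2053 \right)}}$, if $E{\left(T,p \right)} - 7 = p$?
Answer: $- \frac{5830169}{1072542} \approx -5.4358$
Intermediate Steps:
$x = 2455899$ ($x = -7 + 2455906 = 2455899$)
$E{\left(T,p \right)} = 7 + p$
$l = -1070496$ ($l = \left(-19824\right) 54 = -1070496$)
$\frac{3374270 + x}{l + E{\left(1741,-2053 \right)}} = \frac{3374270 + 2455899}{-1070496 + \left(7 - 2053\right)} = \frac{5830169}{-1070496 - 2046} = \frac{5830169}{-1072542} = 5830169 \left(- \frac{1}{1072542}\right) = - \frac{5830169}{1072542}$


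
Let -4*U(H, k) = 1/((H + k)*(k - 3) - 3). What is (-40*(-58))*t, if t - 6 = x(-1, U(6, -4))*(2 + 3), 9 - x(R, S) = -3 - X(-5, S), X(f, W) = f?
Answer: 95120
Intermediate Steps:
U(H, k) = -1/(4*(-3 + (-3 + k)*(H + k))) (U(H, k) = -1/(4*((H + k)*(k - 3) - 3)) = -1/(4*((H + k)*(-3 + k) - 3)) = -1/(4*((-3 + k)*(H + k) - 3)) = -1/(4*(-3 + (-3 + k)*(H + k))))
x(R, S) = 7 (x(R, S) = 9 - (-3 - 1*(-5)) = 9 - (-3 + 5) = 9 - 1*2 = 9 - 2 = 7)
t = 41 (t = 6 + 7*(2 + 3) = 6 + 7*5 = 6 + 35 = 41)
(-40*(-58))*t = -40*(-58)*41 = 2320*41 = 95120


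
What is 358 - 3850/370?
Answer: 12861/37 ≈ 347.59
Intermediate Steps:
358 - 3850/370 = 358 - 110*7/74 = 358 - 385/37 = 12861/37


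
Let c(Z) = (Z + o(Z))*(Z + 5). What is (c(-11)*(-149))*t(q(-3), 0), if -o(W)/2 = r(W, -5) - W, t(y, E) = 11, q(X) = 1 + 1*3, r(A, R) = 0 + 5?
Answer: -422862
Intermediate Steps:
r(A, R) = 5
q(X) = 4 (q(X) = 1 + 3 = 4)
o(W) = -10 + 2*W (o(W) = -2*(5 - W) = -10 + 2*W)
c(Z) = (-10 + 3*Z)*(5 + Z) (c(Z) = (Z + (-10 + 2*Z))*(Z + 5) = (-10 + 3*Z)*(5 + Z))
(c(-11)*(-149))*t(q(-3), 0) = ((-50 + 3*(-11)**2 + 5*(-11))*(-149))*11 = ((-50 + 3*121 - 55)*(-149))*11 = ((-50 + 363 - 55)*(-149))*11 = (258*(-149))*11 = -38442*11 = -422862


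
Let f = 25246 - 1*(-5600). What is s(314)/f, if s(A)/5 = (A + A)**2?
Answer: 985960/15423 ≈ 63.928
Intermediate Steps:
f = 30846 (f = 25246 + 5600 = 30846)
s(A) = 20*A**2 (s(A) = 5*(A + A)**2 = 5*(2*A)**2 = 5*(4*A**2) = 20*A**2)
s(314)/f = (20*314**2)/30846 = (20*98596)*(1/30846) = 1971920*(1/30846) = 985960/15423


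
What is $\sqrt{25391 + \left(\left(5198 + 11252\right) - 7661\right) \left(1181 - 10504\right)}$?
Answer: $2 i \sqrt{20478614} \approx 9050.7 i$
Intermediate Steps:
$\sqrt{25391 + \left(\left(5198 + 11252\right) - 7661\right) \left(1181 - 10504\right)} = \sqrt{25391 + \left(16450 - 7661\right) \left(-9323\right)} = \sqrt{25391 + 8789 \left(-9323\right)} = \sqrt{25391 - 81939847} = \sqrt{-81914456} = 2 i \sqrt{20478614}$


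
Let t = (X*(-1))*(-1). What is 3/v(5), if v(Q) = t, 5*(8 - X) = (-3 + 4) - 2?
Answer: 15/41 ≈ 0.36585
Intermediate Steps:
X = 41/5 (X = 8 - ((-3 + 4) - 2)/5 = 8 - (1 - 2)/5 = 8 - ⅕*(-1) = 8 + ⅕ = 41/5 ≈ 8.2000)
t = 41/5 (t = ((41/5)*(-1))*(-1) = -41/5*(-1) = 41/5 ≈ 8.2000)
v(Q) = 41/5
3/v(5) = 3/(41/5) = 3*(5/41) = 15/41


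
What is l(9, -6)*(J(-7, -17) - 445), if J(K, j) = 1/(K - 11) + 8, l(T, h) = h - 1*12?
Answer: 7867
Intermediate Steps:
l(T, h) = -12 + h (l(T, h) = h - 12 = -12 + h)
J(K, j) = 8 + 1/(-11 + K) (J(K, j) = 1/(-11 + K) + 8 = 8 + 1/(-11 + K))
l(9, -6)*(J(-7, -17) - 445) = (-12 - 6)*((-87 + 8*(-7))/(-11 - 7) - 445) = -18*((-87 - 56)/(-18) - 445) = -18*(-1/18*(-143) - 445) = -18*(143/18 - 445) = -18*(-7867/18) = 7867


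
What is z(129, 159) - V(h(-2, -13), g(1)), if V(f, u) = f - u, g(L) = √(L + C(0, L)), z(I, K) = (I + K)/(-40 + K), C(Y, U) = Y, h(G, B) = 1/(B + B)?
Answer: 10701/3094 ≈ 3.4586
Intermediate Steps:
h(G, B) = 1/(2*B)
z(I, K) = (I + K)/(-40 + K)
g(L) = √L (g(L) = √(L + 0) = √L)
z(129, 159) - V(h(-2, -13), g(1)) = (129 + 159)/(-40 + 159) - ((½)/(-13) - √1) = 288/119 - ((½)*(-1/13) - 1*1) = (1/119)*288 - (-1/26 - 1) = 288/119 - 1*(-27/26) = 288/119 + 27/26 = 10701/3094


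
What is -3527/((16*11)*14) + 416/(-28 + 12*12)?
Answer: 153973/71456 ≈ 2.1548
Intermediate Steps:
-3527/((16*11)*14) + 416/(-28 + 12*12) = -3527/(176*14) + 416/(-28 + 144) = -3527/2464 + 416/116 = -3527*1/2464 + 416*(1/116) = -3527/2464 + 104/29 = 153973/71456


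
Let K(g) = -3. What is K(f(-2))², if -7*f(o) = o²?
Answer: 9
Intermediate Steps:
f(o) = -o²/7
K(f(-2))² = (-3)² = 9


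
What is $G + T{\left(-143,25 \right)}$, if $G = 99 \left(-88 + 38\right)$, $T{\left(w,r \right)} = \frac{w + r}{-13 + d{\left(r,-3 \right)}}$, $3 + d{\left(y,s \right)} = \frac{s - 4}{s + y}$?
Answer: $- \frac{1774454}{359} \approx -4942.8$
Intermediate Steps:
$d{\left(y,s \right)} = -3 + \frac{-4 + s}{s + y}$ ($d{\left(y,s \right)} = -3 + \frac{s - 4}{s + y} = -3 + \frac{-4 + s}{s + y}$)
$T{\left(w,r \right)} = \frac{r + w}{-13 + \frac{2 - 3 r}{-3 + r}}$ ($T{\left(w,r \right)} = \frac{w + r}{-13 + \frac{-4 - 3 r - -6}{-3 + r}} = \frac{r + w}{-13 + \frac{-4 - 3 r + 6}{-3 + r}} = \frac{r + w}{-13 + \frac{2 - 3 r}{-3 + r}}$)
$G = -4950$ ($G = 99 \left(-50\right) = -4950$)
$G + T{\left(-143,25 \right)} = -4950 - \frac{\left(-3 + 25\right) \left(25 - 143\right)}{-41 + 16 \cdot 25} = -4950 - \frac{1}{-41 + 400} \cdot 22 \left(-118\right) = -4950 - \frac{1}{359} \cdot 22 \left(-118\right) = -4950 + \frac{2596}{359} = - \frac{1774454}{359}$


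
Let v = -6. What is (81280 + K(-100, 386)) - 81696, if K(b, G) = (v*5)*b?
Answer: 2584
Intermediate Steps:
K(b, G) = -30*b (K(b, G) = (-6*5)*b = -30*b)
(81280 + K(-100, 386)) - 81696 = (81280 - 30*(-100)) - 81696 = (81280 + 3000) - 81696 = 84280 - 81696 = 2584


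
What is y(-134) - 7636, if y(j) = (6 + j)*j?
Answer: 9516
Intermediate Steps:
y(j) = j*(6 + j)
y(-134) - 7636 = -134*(6 - 134) - 7636 = -134*(-128) - 7636 = 17152 - 7636 = 9516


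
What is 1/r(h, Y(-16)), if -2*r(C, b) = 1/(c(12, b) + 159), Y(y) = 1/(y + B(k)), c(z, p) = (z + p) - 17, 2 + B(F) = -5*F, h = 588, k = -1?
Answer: -4002/13 ≈ -307.85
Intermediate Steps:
B(F) = -2 - 5*F
c(z, p) = -17 + p + z (c(z, p) = (p + z) - 17 = -17 + p + z)
Y(y) = 1/(3 + y) (Y(y) = 1/(y + (-2 - 5*(-1))) = 1/(y + (-2 + 5)) = 1/(y + 3) = 1/(3 + y))
r(C, b) = -1/(2*(154 + b)) (r(C, b) = -1/(2*((-17 + b + 12) + 159)) = -1/(2*((-5 + b) + 159)) = -1/(2*(154 + b)))
1/r(h, Y(-16)) = 1/(-1/(308 + 2/(3 - 16))) = 1/(-1/(308 + 2/(-13))) = 1/(-1/(308 + 2*(-1/13))) = 1/(-1/(308 - 2/13)) = 1/(-1/4002/13) = 1/(-1*13/4002) = 1/(-13/4002) = -4002/13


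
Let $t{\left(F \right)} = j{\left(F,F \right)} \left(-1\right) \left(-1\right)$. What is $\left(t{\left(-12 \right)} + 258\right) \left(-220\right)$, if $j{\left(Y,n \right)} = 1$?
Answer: $-56980$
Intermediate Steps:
$t{\left(F \right)} = 1$ ($t{\left(F \right)} = 1 \left(-1\right) \left(-1\right) = \left(-1\right) \left(-1\right) = 1$)
$\left(t{\left(-12 \right)} + 258\right) \left(-220\right) = \left(1 + 258\right) \left(-220\right) = 259 \left(-220\right) = -56980$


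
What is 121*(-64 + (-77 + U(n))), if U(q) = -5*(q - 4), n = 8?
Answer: -19481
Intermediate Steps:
U(q) = 20 - 5*q (U(q) = -5*(-4 + q) = 20 - 5*q)
121*(-64 + (-77 + U(n))) = 121*(-64 + (-77 + (20 - 5*8))) = 121*(-64 + (-77 + (20 - 40))) = 121*(-64 + (-77 - 20)) = 121*(-64 - 97) = 121*(-161) = -19481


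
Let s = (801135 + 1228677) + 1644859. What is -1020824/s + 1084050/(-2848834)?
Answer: -492263229769/747751977401 ≈ -0.65832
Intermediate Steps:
s = 3674671 (s = 2029812 + 1644859 = 3674671)
-1020824/s + 1084050/(-2848834) = -1020824/3674671 + 1084050/(-2848834) = -1020824*1/3674671 + 1084050*(-1/2848834) = -145832/524953 - 542025/1424417 = -492263229769/747751977401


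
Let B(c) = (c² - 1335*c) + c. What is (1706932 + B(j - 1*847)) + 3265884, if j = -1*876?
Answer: 10240027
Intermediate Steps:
j = -876
B(c) = c² - 1334*c
(1706932 + B(j - 1*847)) + 3265884 = (1706932 + (-876 - 1*847)*(-1334 + (-876 - 1*847))) + 3265884 = (1706932 + (-876 - 847)*(-1334 + (-876 - 847))) + 3265884 = (1706932 - 1723*(-1334 - 1723)) + 3265884 = (1706932 - 1723*(-3057)) + 3265884 = (1706932 + 5267211) + 3265884 = 6974143 + 3265884 = 10240027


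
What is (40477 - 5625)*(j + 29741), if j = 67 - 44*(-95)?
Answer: 1184549776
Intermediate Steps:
j = 4247 (j = 67 + 4180 = 4247)
(40477 - 5625)*(j + 29741) = (40477 - 5625)*(4247 + 29741) = 34852*33988 = 1184549776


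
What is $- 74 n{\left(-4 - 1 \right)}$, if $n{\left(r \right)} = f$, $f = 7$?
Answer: $-518$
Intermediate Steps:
$n{\left(r \right)} = 7$
$- 74 n{\left(-4 - 1 \right)} = \left(-74\right) 7 = -518$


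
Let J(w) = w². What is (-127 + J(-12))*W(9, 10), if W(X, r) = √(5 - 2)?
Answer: 17*√3 ≈ 29.445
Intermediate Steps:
W(X, r) = √3
(-127 + J(-12))*W(9, 10) = (-127 + (-12)²)*√3 = (-127 + 144)*√3 = 17*√3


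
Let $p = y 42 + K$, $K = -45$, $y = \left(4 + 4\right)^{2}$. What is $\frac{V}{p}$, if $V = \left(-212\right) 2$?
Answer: $- \frac{424}{2643} \approx -0.16042$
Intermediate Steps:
$y = 64$ ($y = 8^{2} = 64$)
$V = -424$
$p = 2643$ ($p = 64 \cdot 42 - 45 = 2688 - 45 = 2643$)
$\frac{V}{p} = - \frac{424}{2643}$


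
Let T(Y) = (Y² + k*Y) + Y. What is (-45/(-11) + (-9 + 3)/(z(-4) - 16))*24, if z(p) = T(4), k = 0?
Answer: 684/11 ≈ 62.182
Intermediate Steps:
T(Y) = Y + Y² (T(Y) = (Y² + 0*Y) + Y = (Y² + 0) + Y = Y² + Y = Y + Y²)
z(p) = 20 (z(p) = 4*(1 + 4) = 4*5 = 20)
(-45/(-11) + (-9 + 3)/(z(-4) - 16))*24 = (-45/(-11) + (-9 + 3)/(20 - 16))*24 = (-45*(-1/11) - 6/4)*24 = (45/11 - 6*¼)*24 = (45/11 - 3/2)*24 = (57/22)*24 = 684/11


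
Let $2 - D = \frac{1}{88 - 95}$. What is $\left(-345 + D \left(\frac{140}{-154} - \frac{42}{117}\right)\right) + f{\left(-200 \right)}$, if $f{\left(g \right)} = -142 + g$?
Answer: $- \frac{690407}{1001} \approx -689.72$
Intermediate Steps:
$D = \frac{15}{7}$ ($D = 2 - \frac{1}{88 - 95} = 2 - \frac{1}{-7} = 2 - - \frac{1}{7} = 2 + \frac{1}{7} = \frac{15}{7} \approx 2.1429$)
$\left(-345 + D \left(\frac{140}{-154} - \frac{42}{117}\right)\right) + f{\left(-200 \right)} = \left(-345 + \frac{15 \left(\frac{140}{-154} - \frac{42}{117}\right)}{7}\right) - 342 = \left(-345 + \frac{15 \left(140 \left(- \frac{1}{154}\right) - \frac{14}{39}\right)}{7}\right) - 342 = \left(-345 + \frac{15 \left(- \frac{10}{11} - \frac{14}{39}\right)}{7}\right) - 342 = \left(-345 + \frac{15}{7} \left(- \frac{544}{429}\right)\right) - 342 = \left(-345 - \frac{2720}{1001}\right) - 342 = - \frac{348065}{1001} - 342 = - \frac{690407}{1001}$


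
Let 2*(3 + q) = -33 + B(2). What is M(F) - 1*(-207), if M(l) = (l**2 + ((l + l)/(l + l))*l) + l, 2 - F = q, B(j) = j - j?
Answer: 2849/4 ≈ 712.25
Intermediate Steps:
B(j) = 0
q = -39/2 (q = -3 + (-33 + 0)/2 = -3 + (1/2)*(-33) = -3 - 33/2 = -39/2 ≈ -19.500)
F = 43/2 (F = 2 - 1*(-39/2) = 2 + 39/2 = 43/2 ≈ 21.500)
M(l) = l**2 + 2*l (M(l) = (l**2 + ((2*l)/((2*l)))*l) + l = (l**2 + ((2*l)*(1/(2*l)))*l) + l = (l**2 + 1*l) + l = (l**2 + l) + l = (l + l**2) + l = l**2 + 2*l)
M(F) - 1*(-207) = 43*(2 + 43/2)/2 - 1*(-207) = (43/2)*(47/2) + 207 = 2021/4 + 207 = 2849/4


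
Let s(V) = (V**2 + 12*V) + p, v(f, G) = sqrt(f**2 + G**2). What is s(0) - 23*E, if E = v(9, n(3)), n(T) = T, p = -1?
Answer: -1 - 69*sqrt(10) ≈ -219.20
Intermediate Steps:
v(f, G) = sqrt(G**2 + f**2)
E = 3*sqrt(10) (E = sqrt(3**2 + 9**2) = sqrt(9 + 81) = sqrt(90) = 3*sqrt(10) ≈ 9.4868)
s(V) = -1 + V**2 + 12*V (s(V) = (V**2 + 12*V) - 1 = -1 + V**2 + 12*V)
s(0) - 23*E = (-1 + 0**2 + 12*0) - 69*sqrt(10) = (-1 + 0 + 0) - 69*sqrt(10) = -1 - 69*sqrt(10)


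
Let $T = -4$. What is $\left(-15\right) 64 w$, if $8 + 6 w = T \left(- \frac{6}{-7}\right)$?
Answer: $\frac{12800}{7} \approx 1828.6$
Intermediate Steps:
$w = - \frac{40}{21}$ ($w = - \frac{4}{3} + \frac{\left(-4\right) \left(- \frac{6}{-7}\right)}{6} = - \frac{4}{3} + \frac{\left(-4\right) \left(\left(-6\right) \left(- \frac{1}{7}\right)\right)}{6} = - \frac{4}{3} + \frac{\left(-4\right) \frac{6}{7}}{6} = - \frac{4}{3} + \frac{1}{6} \left(- \frac{24}{7}\right) = - \frac{4}{3} - \frac{4}{7} = - \frac{40}{21} \approx -1.9048$)
$\left(-15\right) 64 w = \left(-15\right) 64 \left(- \frac{40}{21}\right) = \left(-960\right) \left(- \frac{40}{21}\right) = \frac{12800}{7}$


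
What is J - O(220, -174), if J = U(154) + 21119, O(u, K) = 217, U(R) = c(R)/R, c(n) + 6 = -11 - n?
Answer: 3218737/154 ≈ 20901.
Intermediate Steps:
c(n) = -17 - n (c(n) = -6 + (-11 - n) = -17 - n)
U(R) = (-17 - R)/R
J = 3252155/154 (J = (-17 - 1*154)/154 + 21119 = (-17 - 154)/154 + 21119 = (1/154)*(-171) + 21119 = -171/154 + 21119 = 3252155/154 ≈ 21118.)
J - O(220, -174) = 3252155/154 - 1*217 = 3252155/154 - 217 = 3218737/154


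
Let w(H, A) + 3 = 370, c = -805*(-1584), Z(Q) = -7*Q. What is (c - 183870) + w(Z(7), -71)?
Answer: 1091617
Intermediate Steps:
c = 1275120
w(H, A) = 367 (w(H, A) = -3 + 370 = 367)
(c - 183870) + w(Z(7), -71) = (1275120 - 183870) + 367 = 1091250 + 367 = 1091617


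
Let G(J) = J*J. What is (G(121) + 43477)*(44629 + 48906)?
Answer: 5436067130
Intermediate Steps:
G(J) = J**2
(G(121) + 43477)*(44629 + 48906) = (121**2 + 43477)*(44629 + 48906) = (14641 + 43477)*93535 = 58118*93535 = 5436067130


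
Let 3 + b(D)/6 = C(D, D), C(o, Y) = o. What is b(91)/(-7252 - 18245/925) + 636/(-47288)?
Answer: -456223577/5301256706 ≈ -0.086060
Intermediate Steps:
b(D) = -18 + 6*D
b(91)/(-7252 - 18245/925) + 636/(-47288) = (-18 + 6*91)/(-7252 - 18245/925) + 636/(-47288) = (-18 + 546)/(-7252 - 18245*1/925) + 636*(-1/47288) = 528/(-7252 - 3649/185) - 159/11822 = 528/(-1345269/185) - 159/11822 = 528*(-185/1345269) - 159/11822 = -32560/448423 - 159/11822 = -456223577/5301256706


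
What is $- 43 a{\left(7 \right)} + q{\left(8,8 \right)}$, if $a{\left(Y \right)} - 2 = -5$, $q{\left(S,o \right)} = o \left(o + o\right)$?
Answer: $257$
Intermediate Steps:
$q{\left(S,o \right)} = 2 o^{2}$ ($q{\left(S,o \right)} = o 2 o = 2 o^{2}$)
$a{\left(Y \right)} = -3$ ($a{\left(Y \right)} = 2 - 5 = -3$)
$- 43 a{\left(7 \right)} + q{\left(8,8 \right)} = \left(-43\right) \left(-3\right) + 2 \cdot 8^{2} = 129 + 2 \cdot 64 = 129 + 128 = 257$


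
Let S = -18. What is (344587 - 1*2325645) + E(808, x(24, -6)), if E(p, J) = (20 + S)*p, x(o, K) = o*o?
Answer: -1979442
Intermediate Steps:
x(o, K) = o**2
E(p, J) = 2*p (E(p, J) = (20 - 18)*p = 2*p)
(344587 - 1*2325645) + E(808, x(24, -6)) = (344587 - 1*2325645) + 2*808 = (344587 - 2325645) + 1616 = -1981058 + 1616 = -1979442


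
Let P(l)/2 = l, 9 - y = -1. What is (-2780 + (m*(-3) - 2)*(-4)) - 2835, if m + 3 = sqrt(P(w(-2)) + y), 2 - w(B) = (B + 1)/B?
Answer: -5643 + 12*sqrt(13) ≈ -5599.7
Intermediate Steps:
w(B) = 2 - (1 + B)/B (w(B) = 2 - (B + 1)/B = 2 - (1 + B)/B)
y = 10 (y = 9 - 1*(-1) = 9 + 1 = 10)
P(l) = 2*l
m = -3 + sqrt(13) (m = -3 + sqrt(2*((-1 - 2)/(-2)) + 10) = -3 + sqrt(2*(-1/2*(-3)) + 10) = -3 + sqrt(2*(3/2) + 10) = -3 + sqrt(3 + 10) = -3 + sqrt(13) ≈ 0.60555)
(-2780 + (m*(-3) - 2)*(-4)) - 2835 = (-2780 + ((-3 + sqrt(13))*(-3) - 2)*(-4)) - 2835 = (-2780 + ((9 - 3*sqrt(13)) - 2)*(-4)) - 2835 = (-2780 + (7 - 3*sqrt(13))*(-4)) - 2835 = (-2780 + (-28 + 12*sqrt(13))) - 2835 = (-2808 + 12*sqrt(13)) - 2835 = -5643 + 12*sqrt(13)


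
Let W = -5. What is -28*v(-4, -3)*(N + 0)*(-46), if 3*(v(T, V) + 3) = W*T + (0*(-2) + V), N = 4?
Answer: 41216/3 ≈ 13739.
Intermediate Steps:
v(T, V) = -3 - 5*T/3 + V/3 (v(T, V) = -3 + (-5*T + (0*(-2) + V))/3 = -3 + (-5*T + (0 + V))/3 = -3 + (-5*T + V)/3 = -3 + (V - 5*T)/3 = -3 + (-5*T/3 + V/3) = -3 - 5*T/3 + V/3)
-28*v(-4, -3)*(N + 0)*(-46) = -28*(-3 - 5/3*(-4) + (1/3)*(-3))*(4 + 0)*(-46) = -28*(-3 + 20/3 - 1)*4*(-46) = -224*4/3*(-46) = -28*32/3*(-46) = -896/3*(-46) = 41216/3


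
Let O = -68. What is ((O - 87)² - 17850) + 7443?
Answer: 13618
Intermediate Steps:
((O - 87)² - 17850) + 7443 = ((-68 - 87)² - 17850) + 7443 = ((-155)² - 17850) + 7443 = (24025 - 17850) + 7443 = 6175 + 7443 = 13618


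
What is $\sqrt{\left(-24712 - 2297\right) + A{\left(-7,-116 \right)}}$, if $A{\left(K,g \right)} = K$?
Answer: $2 i \sqrt{6754} \approx 164.37 i$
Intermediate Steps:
$\sqrt{\left(-24712 - 2297\right) + A{\left(-7,-116 \right)}} = \sqrt{\left(-24712 - 2297\right) - 7} = \sqrt{-27009 - 7} = \sqrt{-27016} = 2 i \sqrt{6754}$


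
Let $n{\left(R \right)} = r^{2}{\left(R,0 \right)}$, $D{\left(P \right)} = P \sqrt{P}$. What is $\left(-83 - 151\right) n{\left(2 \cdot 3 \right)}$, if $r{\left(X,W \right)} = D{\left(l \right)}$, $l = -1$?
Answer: $234$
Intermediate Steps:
$D{\left(P \right)} = P^{\frac{3}{2}}$
$r{\left(X,W \right)} = - i$ ($r{\left(X,W \right)} = \left(-1\right)^{\frac{3}{2}} = - i$)
$n{\left(R \right)} = -1$ ($n{\left(R \right)} = \left(- i\right)^{2} = -1$)
$\left(-83 - 151\right) n{\left(2 \cdot 3 \right)} = \left(-83 - 151\right) \left(-1\right) = \left(-234\right) \left(-1\right) = 234$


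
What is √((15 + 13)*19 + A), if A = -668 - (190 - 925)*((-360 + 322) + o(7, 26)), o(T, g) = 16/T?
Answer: I*√26386 ≈ 162.44*I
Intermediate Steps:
A = -26918 (A = -668 - (190 - 925)*((-360 + 322) + 16/7) = -668 - (-735)*(-38 + 16*(⅐)) = -668 - (-735)*(-38 + 16/7) = -668 - (-735)*(-250)/7 = -668 - 1*26250 = -668 - 26250 = -26918)
√((15 + 13)*19 + A) = √((15 + 13)*19 - 26918) = √(28*19 - 26918) = √(532 - 26918) = √(-26386) = I*√26386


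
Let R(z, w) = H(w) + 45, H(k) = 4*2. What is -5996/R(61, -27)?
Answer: -5996/53 ≈ -113.13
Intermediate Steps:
H(k) = 8
R(z, w) = 53 (R(z, w) = 8 + 45 = 53)
-5996/R(61, -27) = -5996/53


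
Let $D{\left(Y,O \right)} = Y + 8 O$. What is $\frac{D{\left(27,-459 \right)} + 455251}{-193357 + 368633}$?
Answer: $\frac{225803}{87638} \approx 2.5765$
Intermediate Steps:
$\frac{D{\left(27,-459 \right)} + 455251}{-193357 + 368633} = \frac{\left(27 + 8 \left(-459\right)\right) + 455251}{-193357 + 368633} = \frac{\left(27 - 3672\right) + 455251}{175276} = \left(-3645 + 455251\right) \frac{1}{175276} = 451606 \cdot \frac{1}{175276} = \frac{225803}{87638}$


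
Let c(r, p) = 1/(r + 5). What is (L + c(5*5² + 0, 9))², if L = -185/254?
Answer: 35390601/68145025 ≈ 0.51934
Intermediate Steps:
c(r, p) = 1/(5 + r)
L = -185/254 (L = -185*1/254 = -185/254 ≈ -0.72835)
(L + c(5*5² + 0, 9))² = (-185/254 + 1/(5 + (5*5² + 0)))² = (-185/254 + 1/(5 + (5*25 + 0)))² = (-185/254 + 1/(5 + (125 + 0)))² = (-185/254 + 1/(5 + 125))² = (-185/254 + 1/130)² = (-5949/8255)² = 35390601/68145025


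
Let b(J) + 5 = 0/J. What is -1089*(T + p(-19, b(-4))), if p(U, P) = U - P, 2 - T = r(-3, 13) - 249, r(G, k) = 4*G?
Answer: -271161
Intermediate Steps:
b(J) = -5 (b(J) = -5 + 0/J = -5 + 0 = -5)
T = 263 (T = 2 - (4*(-3) - 249) = 2 - (-12 - 249) = 2 - 1*(-261) = 2 + 261 = 263)
-1089*(T + p(-19, b(-4))) = -1089*(263 + (-19 - 1*(-5))) = -1089*(263 + (-19 + 5)) = -1089*(263 - 14) = -1089*249 = -271161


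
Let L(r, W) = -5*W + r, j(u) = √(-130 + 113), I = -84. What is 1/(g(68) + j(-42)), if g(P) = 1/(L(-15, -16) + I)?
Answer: -19/6138 - 361*I*√17/6138 ≈ -0.0030955 - 0.2425*I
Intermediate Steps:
j(u) = I*√17 (j(u) = √(-17) = I*√17)
L(r, W) = r - 5*W
g(P) = -1/19 (g(P) = 1/((-15 - 5*(-16)) - 84) = 1/((-15 + 80) - 84) = 1/(65 - 84) = 1/(-19) = -1/19)
1/(g(68) + j(-42)) = 1/(-1/19 + I*√17)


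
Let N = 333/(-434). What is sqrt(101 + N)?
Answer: sqrt(18879434)/434 ≈ 10.012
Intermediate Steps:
N = -333/434 (N = 333*(-1/434) = -333/434 ≈ -0.76728)
sqrt(101 + N) = sqrt(101 - 333/434) = sqrt(43501/434) = sqrt(18879434)/434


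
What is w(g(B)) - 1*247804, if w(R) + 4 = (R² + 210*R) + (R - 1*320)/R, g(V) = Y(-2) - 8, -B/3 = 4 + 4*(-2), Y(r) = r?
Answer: -249775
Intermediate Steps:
B = 12 (B = -3*(4 + 4*(-2)) = -3*(4 - 8) = -3*(-4) = 12)
g(V) = -10 (g(V) = -2 - 8 = -10)
w(R) = -4 + R² + 210*R + (-320 + R)/R (w(R) = -4 + ((R² + 210*R) + (R - 1*320)/R) = -4 + ((R² + 210*R) + (R - 320)/R) = -4 + ((R² + 210*R) + (-320 + R)/R) = -4 + (R² + 210*R + (-320 + R)/R) = -4 + R² + 210*R + (-320 + R)/R)
w(g(B)) - 1*247804 = (-3 + (-10)² - 320/(-10) + 210*(-10)) - 1*247804 = (-3 + 100 - 320*(-⅒) - 2100) - 247804 = (-3 + 100 + 32 - 2100) - 247804 = -1971 - 247804 = -249775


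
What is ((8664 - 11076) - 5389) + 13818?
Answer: 6017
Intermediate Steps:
((8664 - 11076) - 5389) + 13818 = (-2412 - 5389) + 13818 = -7801 + 13818 = 6017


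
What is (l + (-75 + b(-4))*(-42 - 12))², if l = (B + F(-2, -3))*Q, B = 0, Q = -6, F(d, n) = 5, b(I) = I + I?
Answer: 19820304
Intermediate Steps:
b(I) = 2*I
l = -30 (l = (0 + 5)*(-6) = 5*(-6) = -30)
(l + (-75 + b(-4))*(-42 - 12))² = (-30 + (-75 + 2*(-4))*(-42 - 12))² = (-30 + (-75 - 8)*(-54))² = (-30 - 83*(-54))² = (-30 + 4482)² = 4452² = 19820304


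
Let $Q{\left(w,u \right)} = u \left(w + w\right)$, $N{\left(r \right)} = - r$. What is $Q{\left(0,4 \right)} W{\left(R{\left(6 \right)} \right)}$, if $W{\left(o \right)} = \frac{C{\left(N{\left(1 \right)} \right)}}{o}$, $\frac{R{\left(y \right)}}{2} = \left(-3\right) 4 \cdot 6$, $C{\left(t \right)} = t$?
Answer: $0$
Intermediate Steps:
$R{\left(y \right)} = -144$ ($R{\left(y \right)} = 2 \left(-3\right) 4 \cdot 6 = 2 \left(\left(-12\right) 6\right) = 2 \left(-72\right) = -144$)
$W{\left(o \right)} = - \frac{1}{o}$ ($W{\left(o \right)} = \frac{\left(-1\right) 1}{o} = - \frac{1}{o}$)
$Q{\left(w,u \right)} = 2 u w$ ($Q{\left(w,u \right)} = u 2 w = 2 u w$)
$Q{\left(0,4 \right)} W{\left(R{\left(6 \right)} \right)} = 2 \cdot 4 \cdot 0 \left(- \frac{1}{-144}\right) = 0 \left(\left(-1\right) \left(- \frac{1}{144}\right)\right) = 0 \cdot \frac{1}{144} = 0$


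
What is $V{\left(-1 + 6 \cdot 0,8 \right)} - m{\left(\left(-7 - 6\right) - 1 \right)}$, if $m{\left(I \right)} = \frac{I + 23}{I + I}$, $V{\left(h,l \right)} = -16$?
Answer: $- \frac{439}{28} \approx -15.679$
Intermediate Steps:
$m{\left(I \right)} = \frac{23 + I}{2 I}$
$V{\left(-1 + 6 \cdot 0,8 \right)} - m{\left(\left(-7 - 6\right) - 1 \right)} = -16 - \frac{23 - 14}{2 \left(\left(-7 - 6\right) - 1\right)} = -16 - \frac{23 - 14}{2 \left(-13 - 1\right)} = -16 - \frac{23 - 14}{2 \left(-14\right)} = -16 - \frac{1}{2} \left(- \frac{1}{14}\right) 9 = -16 - - \frac{9}{28} = -16 + \frac{9}{28} = - \frac{439}{28}$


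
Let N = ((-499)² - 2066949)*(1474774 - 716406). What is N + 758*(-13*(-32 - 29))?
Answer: -1378672987770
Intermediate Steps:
N = -1378673588864 (N = (249001 - 2066949)*758368 = -1817948*758368 = -1378673588864)
N + 758*(-13*(-32 - 29)) = -1378673588864 + 758*(-13*(-32 - 29)) = -1378673588864 + 758*(-13*(-61)) = -1378673588864 + 758*793 = -1378673588864 + 601094 = -1378672987770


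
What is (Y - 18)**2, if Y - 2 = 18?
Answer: 4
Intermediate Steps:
Y = 20 (Y = 2 + 18 = 20)
(Y - 18)**2 = (20 - 18)**2 = 2**2 = 4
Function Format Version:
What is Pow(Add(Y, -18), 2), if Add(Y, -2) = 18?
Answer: 4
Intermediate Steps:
Y = 20 (Y = Add(2, 18) = 20)
Pow(Add(Y, -18), 2) = Pow(Add(20, -18), 2) = Pow(2, 2) = 4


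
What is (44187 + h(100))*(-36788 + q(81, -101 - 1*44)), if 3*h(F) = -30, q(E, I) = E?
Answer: -1621605139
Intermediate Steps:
h(F) = -10 (h(F) = (⅓)*(-30) = -10)
(44187 + h(100))*(-36788 + q(81, -101 - 1*44)) = (44187 - 10)*(-36788 + 81) = 44177*(-36707) = -1621605139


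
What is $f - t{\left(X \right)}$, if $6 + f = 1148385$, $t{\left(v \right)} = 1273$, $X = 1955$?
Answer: $1147106$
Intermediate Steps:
$f = 1148379$ ($f = -6 + 1148385 = 1148379$)
$f - t{\left(X \right)} = 1148379 - 1273 = 1147106$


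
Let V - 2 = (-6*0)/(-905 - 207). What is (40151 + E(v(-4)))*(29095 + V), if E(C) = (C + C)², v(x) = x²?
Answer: 1198068975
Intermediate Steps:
E(C) = 4*C² (E(C) = (2*C)² = 4*C²)
V = 2 (V = 2 + (-6*0)/(-905 - 207) = 2 + 0/(-1112) = 2 + 0*(-1/1112) = 2 + 0 = 2)
(40151 + E(v(-4)))*(29095 + V) = (40151 + 4*((-4)²)²)*(29095 + 2) = (40151 + 4*16²)*29097 = (40151 + 4*256)*29097 = (40151 + 1024)*29097 = 41175*29097 = 1198068975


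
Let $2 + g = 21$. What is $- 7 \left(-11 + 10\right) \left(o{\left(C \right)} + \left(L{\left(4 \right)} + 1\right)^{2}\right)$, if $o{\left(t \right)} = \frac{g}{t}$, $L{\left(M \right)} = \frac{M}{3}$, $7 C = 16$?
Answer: $\frac{13867}{144} \approx 96.299$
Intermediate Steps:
$C = \frac{16}{7}$ ($C = \frac{1}{7} \cdot 16 = \frac{16}{7} \approx 2.2857$)
$L{\left(M \right)} = \frac{M}{3}$ ($L{\left(M \right)} = M \frac{1}{3} = \frac{M}{3}$)
$g = 19$ ($g = -2 + 21 = 19$)
$o{\left(t \right)} = \frac{19}{t}$
$- 7 \left(-11 + 10\right) \left(o{\left(C \right)} + \left(L{\left(4 \right)} + 1\right)^{2}\right) = - 7 \left(-11 + 10\right) \left(\frac{19}{\frac{16}{7}} + \left(\frac{1}{3} \cdot 4 + 1\right)^{2}\right) = \left(-7\right) \left(-1\right) \left(19 \cdot \frac{7}{16} + \left(\frac{4}{3} + 1\right)^{2}\right) = 7 \left(\frac{133}{16} + \left(\frac{7}{3}\right)^{2}\right) = 7 \left(\frac{133}{16} + \frac{49}{9}\right) = 7 \cdot \frac{1981}{144} = \frac{13867}{144}$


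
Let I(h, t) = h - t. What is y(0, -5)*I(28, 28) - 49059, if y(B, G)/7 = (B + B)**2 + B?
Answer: -49059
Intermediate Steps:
y(B, G) = 7*B + 28*B**2 (y(B, G) = 7*((B + B)**2 + B) = 7*((2*B)**2 + B) = 7*(4*B**2 + B) = 7*(B + 4*B**2) = 7*B + 28*B**2)
y(0, -5)*I(28, 28) - 49059 = (7*0*(1 + 4*0))*(28 - 1*28) - 49059 = (7*0*(1 + 0))*(28 - 28) - 49059 = (7*0*1)*0 - 49059 = 0*0 - 49059 = 0 - 49059 = -49059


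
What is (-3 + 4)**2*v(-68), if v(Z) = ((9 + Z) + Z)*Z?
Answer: 8636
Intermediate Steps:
v(Z) = Z*(9 + 2*Z) (v(Z) = (9 + 2*Z)*Z = Z*(9 + 2*Z))
(-3 + 4)**2*v(-68) = (-3 + 4)**2*(-68*(9 + 2*(-68))) = 1**2*(-68*(9 - 136)) = 1*(-68*(-127)) = 1*8636 = 8636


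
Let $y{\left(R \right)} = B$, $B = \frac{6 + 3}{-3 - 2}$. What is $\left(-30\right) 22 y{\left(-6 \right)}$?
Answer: $1188$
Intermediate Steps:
$B = - \frac{9}{5}$ ($B = \frac{9}{-5} = 9 \left(- \frac{1}{5}\right) = - \frac{9}{5} \approx -1.8$)
$y{\left(R \right)} = - \frac{9}{5}$
$\left(-30\right) 22 y{\left(-6 \right)} = \left(-30\right) 22 \left(- \frac{9}{5}\right) = \left(-660\right) \left(- \frac{9}{5}\right) = 1188$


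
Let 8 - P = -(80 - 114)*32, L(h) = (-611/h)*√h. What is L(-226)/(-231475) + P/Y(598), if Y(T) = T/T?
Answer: -1080 - 13*I*√226/1113050 ≈ -1080.0 - 0.00017558*I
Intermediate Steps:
Y(T) = 1
L(h) = -611/√h
P = -1080 (P = 8 - (-1)*(80 - 114)*32 = 8 - (-1)*(-34*32) = 8 - (-1)*(-1088) = 8 - 1*1088 = 8 - 1088 = -1080)
L(-226)/(-231475) + P/Y(598) = -(-611)*I*√226/226/(-231475) - 1080/1 = -(-611)*I*√226/226*(-1/231475) - 1080*1 = (611*I*√226/226)*(-1/231475) - 1080 = -13*I*√226/1113050 - 1080 = -1080 - 13*I*√226/1113050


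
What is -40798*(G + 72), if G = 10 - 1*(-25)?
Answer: -4365386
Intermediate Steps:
G = 35 (G = 10 + 25 = 35)
-40798*(G + 72) = -40798*(35 + 72) = -40798*107 = -4365386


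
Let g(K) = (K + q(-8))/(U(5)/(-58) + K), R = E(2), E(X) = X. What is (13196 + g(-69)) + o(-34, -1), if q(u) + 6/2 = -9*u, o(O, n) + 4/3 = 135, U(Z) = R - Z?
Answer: 39989/3 ≈ 13330.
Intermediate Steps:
R = 2
U(Z) = 2 - Z
o(O, n) = 401/3 (o(O, n) = -4/3 + 135 = 401/3)
q(u) = -3 - 9*u
g(K) = (69 + K)/(3/58 + K) (g(K) = (K + (-3 - 9*(-8)))/((2 - 1*5)/(-58) + K) = (K + (-3 + 72))/((2 - 5)*(-1/58) + K) = (K + 69)/(-3*(-1/58) + K) = (69 + K)/(3/58 + K))
(13196 + g(-69)) + o(-34, -1) = (13196 + 58*(69 - 69)/(3 + 58*(-69))) + 401/3 = (13196 + 58*0/(3 - 4002)) + 401/3 = (13196 + 58*0/(-3999)) + 401/3 = (13196 + 58*(-1/3999)*0) + 401/3 = (13196 + 0) + 401/3 = 13196 + 401/3 = 39989/3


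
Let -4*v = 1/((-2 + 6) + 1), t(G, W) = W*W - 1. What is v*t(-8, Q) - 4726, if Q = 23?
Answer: -23762/5 ≈ -4752.4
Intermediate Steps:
t(G, W) = -1 + W**2 (t(G, W) = W**2 - 1 = -1 + W**2)
v = -1/20 (v = -1/(4*((-2 + 6) + 1)) = -1/(4*(4 + 1)) = -1/4/5 = -1/4*1/5 = -1/20 ≈ -0.050000)
v*t(-8, Q) - 4726 = -(-1 + 23**2)/20 - 4726 = -(-1 + 529)/20 - 4726 = -1/20*528 - 4726 = -132/5 - 4726 = -23762/5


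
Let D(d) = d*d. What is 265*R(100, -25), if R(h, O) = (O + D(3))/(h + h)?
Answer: -106/5 ≈ -21.200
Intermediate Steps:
D(d) = d**2
R(h, O) = (9 + O)/(2*h) (R(h, O) = (O + 3**2)/(h + h) = (O + 9)/((2*h)) = (9 + O)*(1/(2*h)) = (9 + O)/(2*h))
265*R(100, -25) = 265*((1/2)*(9 - 25)/100) = 265*((1/2)*(1/100)*(-16)) = 265*(-2/25) = -106/5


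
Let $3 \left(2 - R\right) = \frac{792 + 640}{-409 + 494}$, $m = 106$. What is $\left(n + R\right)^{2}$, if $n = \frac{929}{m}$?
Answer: $\frac{19366340569}{730620900} \approx 26.507$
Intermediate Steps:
$n = \frac{929}{106} \approx 8.7641$
$R = - \frac{922}{255}$ ($R = 2 - \frac{\left(792 + 640\right) \frac{1}{-409 + 494}}{3} = 2 - \frac{1432 \cdot \frac{1}{85}}{3} = 2 - \frac{1432}{255} = - \frac{922}{255} \approx -3.6157$)
$\left(n + R\right)^{2} = \left(\frac{929}{106} - \frac{922}{255}\right)^{2} = \left(\frac{139163}{27030}\right)^{2} = \frac{19366340569}{730620900}$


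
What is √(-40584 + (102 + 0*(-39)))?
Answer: 3*I*√4498 ≈ 201.2*I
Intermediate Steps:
√(-40584 + (102 + 0*(-39))) = √(-40584 + (102 + 0)) = √(-40584 + 102) = √(-40482) = 3*I*√4498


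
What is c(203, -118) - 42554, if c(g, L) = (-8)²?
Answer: -42490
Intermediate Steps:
c(g, L) = 64
c(203, -118) - 42554 = 64 - 42554 = -42490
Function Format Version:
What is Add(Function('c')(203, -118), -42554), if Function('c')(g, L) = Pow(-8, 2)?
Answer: -42490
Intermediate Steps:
Function('c')(g, L) = 64
Add(Function('c')(203, -118), -42554) = Add(64, -42554) = -42490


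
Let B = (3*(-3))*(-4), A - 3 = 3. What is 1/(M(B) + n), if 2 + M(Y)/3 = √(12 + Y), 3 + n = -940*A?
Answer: -1883/10636923 - 4*√3/10636923 ≈ -0.00017768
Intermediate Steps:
A = 6 (A = 3 + 3 = 6)
n = -5643 (n = -3 - 940*6 = -3 - 5640 = -5643)
B = 36 (B = -9*(-4) = 36)
M(Y) = -6 + 3*√(12 + Y)
1/(M(B) + n) = 1/((-6 + 3*√(12 + 36)) - 5643) = 1/((-6 + 3*√48) - 5643) = 1/((-6 + 3*(4*√3)) - 5643) = 1/((-6 + 12*√3) - 5643) = 1/(-5649 + 12*√3)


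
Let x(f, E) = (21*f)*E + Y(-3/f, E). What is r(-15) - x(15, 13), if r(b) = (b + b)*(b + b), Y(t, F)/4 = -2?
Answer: -3187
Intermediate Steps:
Y(t, F) = -8 (Y(t, F) = 4*(-2) = -8)
r(b) = 4*b² (r(b) = (2*b)*(2*b) = 4*b²)
x(f, E) = -8 + 21*E*f (x(f, E) = (21*f)*E - 8 = 21*E*f - 8 = -8 + 21*E*f)
r(-15) - x(15, 13) = 4*(-15)² - (-8 + 21*13*15) = 4*225 - (-8 + 4095) = 900 - 1*4087 = 900 - 4087 = -3187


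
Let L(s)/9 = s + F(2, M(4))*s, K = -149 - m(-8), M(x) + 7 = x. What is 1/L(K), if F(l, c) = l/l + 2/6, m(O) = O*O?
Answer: -1/4473 ≈ -0.00022356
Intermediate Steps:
M(x) = -7 + x
m(O) = O**2
F(l, c) = 4/3 (F(l, c) = 1 + 2*(1/6) = 1 + 1/3 = 4/3)
K = -213 (K = -149 - 1*(-8)**2 = -149 - 1*64 = -149 - 64 = -213)
L(s) = 21*s (L(s) = 9*(s + 4*s/3) = 9*(7*s/3) = 21*s)
1/L(K) = 1/(21*(-213)) = 1/(-4473) = -1/4473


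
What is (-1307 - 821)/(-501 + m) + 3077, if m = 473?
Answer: 3153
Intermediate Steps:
(-1307 - 821)/(-501 + m) + 3077 = (-1307 - 821)/(-501 + 473) + 3077 = -2128/(-28) + 3077 = -2128*(-1/28) + 3077 = 76 + 3077 = 3153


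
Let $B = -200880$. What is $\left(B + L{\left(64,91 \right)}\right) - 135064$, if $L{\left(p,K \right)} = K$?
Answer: $-335853$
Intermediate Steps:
$\left(B + L{\left(64,91 \right)}\right) - 135064 = \left(-200880 + 91\right) - 135064 = -200789 - 135064 = -335853$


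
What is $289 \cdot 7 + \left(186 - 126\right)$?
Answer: $2083$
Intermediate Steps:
$289 \cdot 7 + \left(186 - 126\right) = 2023 + \left(186 - 126\right) = 2023 + 60 = 2083$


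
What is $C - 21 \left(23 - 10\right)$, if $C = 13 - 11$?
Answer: $-271$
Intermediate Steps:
$C = 2$ ($C = 13 - 11 = 2$)
$C - 21 \left(23 - 10\right) = 2 - 21 \left(23 - 10\right) = 2 - 273 = -271$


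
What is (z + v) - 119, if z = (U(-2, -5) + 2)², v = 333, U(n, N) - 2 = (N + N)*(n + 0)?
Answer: 790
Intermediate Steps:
U(n, N) = 2 + 2*N*n (U(n, N) = 2 + (N + N)*(n + 0) = 2 + (2*N)*n = 2 + 2*N*n)
z = 576 (z = ((2 + 2*(-5)*(-2)) + 2)² = ((2 + 20) + 2)² = (22 + 2)² = 24² = 576)
(z + v) - 119 = (576 + 333) - 119 = 909 - 119 = 790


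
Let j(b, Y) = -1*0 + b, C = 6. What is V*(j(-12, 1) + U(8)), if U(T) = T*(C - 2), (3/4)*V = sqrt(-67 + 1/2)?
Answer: 40*I*sqrt(266)/3 ≈ 217.46*I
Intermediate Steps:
j(b, Y) = b (j(b, Y) = 0 + b = b)
V = 2*I*sqrt(266)/3 (V = 4*sqrt(-67 + 1/2)/3 = 4*sqrt(-133/2)/3 = 4*(I*sqrt(266)/2)/3 = 2*I*sqrt(266)/3 ≈ 10.873*I)
U(T) = 4*T (U(T) = T*(6 - 2) = T*4 = 4*T)
V*(j(-12, 1) + U(8)) = (2*I*sqrt(266)/3)*(-12 + 4*8) = (2*I*sqrt(266)/3)*(-12 + 32) = (2*I*sqrt(266)/3)*20 = 40*I*sqrt(266)/3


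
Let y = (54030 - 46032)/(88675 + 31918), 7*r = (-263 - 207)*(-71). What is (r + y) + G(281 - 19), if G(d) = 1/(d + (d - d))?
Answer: 1054352875903/221167562 ≈ 4767.2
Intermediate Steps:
G(d) = 1/d (G(d) = 1/(d + 0) = 1/d)
r = 33370/7 (r = ((-263 - 207)*(-71))/7 = (-470*(-71))/7 = (⅐)*33370 = 33370/7 ≈ 4767.1)
y = 7998/120593 ≈ 0.066322
(r + y) + G(281 - 19) = (33370/7 + 7998/120593) + 1/(281 - 19) = 4024244396/844151 + 1/262 = 1054352875903/221167562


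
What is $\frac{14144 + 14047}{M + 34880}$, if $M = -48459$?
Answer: $- \frac{28191}{13579} \approx -2.0761$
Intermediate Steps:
$\frac{14144 + 14047}{M + 34880} = \frac{14144 + 14047}{-48459 + 34880} = \frac{28191}{-13579} = 28191 \left(- \frac{1}{13579}\right) = - \frac{28191}{13579}$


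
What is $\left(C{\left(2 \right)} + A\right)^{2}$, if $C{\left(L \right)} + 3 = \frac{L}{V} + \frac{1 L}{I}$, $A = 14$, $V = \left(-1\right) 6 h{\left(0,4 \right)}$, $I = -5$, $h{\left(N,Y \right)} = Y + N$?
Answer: $\frac{398161}{3600} \approx 110.6$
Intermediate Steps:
$h{\left(N,Y \right)} = N + Y$
$V = -24$ ($V = \left(-1\right) 6 \left(0 + 4\right) = \left(-6\right) 4 = -24$)
$C{\left(L \right)} = -3 - \frac{29 L}{120}$ ($C{\left(L \right)} = -3 + \left(\frac{L}{-24} + \frac{1 L}{-5}\right) = -3 + \left(L \left(- \frac{1}{24}\right) + L \left(- \frac{1}{5}\right)\right) = -3 - \frac{29 L}{120}$)
$\left(C{\left(2 \right)} + A\right)^{2} = \left(\left(-3 - \frac{29}{60}\right) + 14\right)^{2} = \left(- \frac{209}{60} + 14\right)^{2} = \left(\frac{631}{60}\right)^{2} = \frac{398161}{3600}$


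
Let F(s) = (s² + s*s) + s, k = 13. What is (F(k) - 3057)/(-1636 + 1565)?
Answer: 2706/71 ≈ 38.113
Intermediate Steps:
F(s) = s + 2*s² (F(s) = (s² + s²) + s = 2*s² + s = s + 2*s²)
(F(k) - 3057)/(-1636 + 1565) = (13*(1 + 2*13) - 3057)/(-1636 + 1565) = (13*(1 + 26) - 3057)/(-71) = (13*27 - 3057)*(-1/71) = (351 - 3057)*(-1/71) = -2706*(-1/71) = 2706/71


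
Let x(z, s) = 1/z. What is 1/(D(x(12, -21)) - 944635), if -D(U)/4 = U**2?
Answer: -36/34006861 ≈ -1.0586e-6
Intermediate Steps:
D(U) = -4*U**2
1/(D(x(12, -21)) - 944635) = 1/(-4*(1/12)**2 - 944635) = 1/(-4*1/144 - 944635) = 1/(-1/36 - 944635) = 1/(-34006861/36) = -36/34006861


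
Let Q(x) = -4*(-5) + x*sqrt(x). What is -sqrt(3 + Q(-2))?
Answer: -sqrt(23 - 2*I*sqrt(2)) ≈ -4.8049 + 0.29433*I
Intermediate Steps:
Q(x) = 20 + x**(3/2)
-sqrt(3 + Q(-2)) = -sqrt(3 + (20 + (-2)**(3/2))) = -sqrt(3 + (20 - 2*I*sqrt(2))) = -sqrt(23 - 2*I*sqrt(2))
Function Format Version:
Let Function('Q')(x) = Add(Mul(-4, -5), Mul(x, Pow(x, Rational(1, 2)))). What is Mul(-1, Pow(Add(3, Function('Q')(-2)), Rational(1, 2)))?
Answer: Mul(-1, Pow(Add(23, Mul(-2, I, Pow(2, Rational(1, 2)))), Rational(1, 2))) ≈ Add(-4.8049, Mul(0.29433, I))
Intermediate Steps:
Function('Q')(x) = Add(20, Pow(x, Rational(3, 2)))
Mul(-1, Pow(Add(3, Function('Q')(-2)), Rational(1, 2))) = Mul(-1, Pow(Add(3, Add(20, Pow(-2, Rational(3, 2)))), Rational(1, 2))) = Mul(-1, Pow(Add(3, Add(20, Mul(-2, I, Pow(2, Rational(1, 2))))), Rational(1, 2))) = Mul(-1, Pow(Add(23, Mul(-2, I, Pow(2, Rational(1, 2)))), Rational(1, 2)))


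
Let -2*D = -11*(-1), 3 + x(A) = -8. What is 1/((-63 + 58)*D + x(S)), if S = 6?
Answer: 2/33 ≈ 0.060606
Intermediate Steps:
x(A) = -11 (x(A) = -3 - 8 = -11)
D = -11/2 (D = -(-11)*(-1)/2 = -½*11 = -11/2 ≈ -5.5000)
1/((-63 + 58)*D + x(S)) = 1/((-63 + 58)*(-11/2) - 11) = 1/(-5*(-11/2) - 11) = 1/(55/2 - 11) = 1/(33/2) = 2/33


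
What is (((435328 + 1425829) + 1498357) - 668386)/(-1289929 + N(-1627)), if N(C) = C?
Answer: -672782/322889 ≈ -2.0836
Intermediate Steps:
(((435328 + 1425829) + 1498357) - 668386)/(-1289929 + N(-1627)) = (((435328 + 1425829) + 1498357) - 668386)/(-1289929 - 1627) = ((1861157 + 1498357) - 668386)/(-1291556) = (3359514 - 668386)*(-1/1291556) = 2691128*(-1/1291556) = -672782/322889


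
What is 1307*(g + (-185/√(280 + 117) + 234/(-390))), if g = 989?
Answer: 6459194/5 - 241795*√397/397 ≈ 1.2797e+6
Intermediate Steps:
1307*(g + (-185/√(280 + 117) + 234/(-390))) = 1307*(989 + (-185/√(280 + 117) + 234/(-390))) = 1307*(989 + (-185*√397/397 + 234*(-1/390))) = 1307*(989 + (-185*√397/397 - ⅗)) = 1307*(989 + (-⅗ - 185*√397/397)) = 1307*(4942/5 - 185*√397/397) = 6459194/5 - 241795*√397/397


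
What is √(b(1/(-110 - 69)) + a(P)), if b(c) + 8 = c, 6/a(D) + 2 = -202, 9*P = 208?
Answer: I*√297611486/6086 ≈ 2.8346*I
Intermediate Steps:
P = 208/9 (P = (⅑)*208 = 208/9 ≈ 23.111)
a(D) = -1/34 (a(D) = 6/(-2 - 202) = 6/(-204) = 6*(-1/204) = -1/34)
b(c) = -8 + c
√(b(1/(-110 - 69)) + a(P)) = √((-8 + 1/(-110 - 69)) - 1/34) = √((-8 + 1/(-179)) - 1/34) = √((-8 - 1/179) - 1/34) = √(-1433/179 - 1/34) = √(-48901/6086) = I*√297611486/6086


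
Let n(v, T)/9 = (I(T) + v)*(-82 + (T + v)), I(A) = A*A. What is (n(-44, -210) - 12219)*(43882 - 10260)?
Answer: -4479713343186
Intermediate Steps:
I(A) = A²
n(v, T) = 9*(v + T²)*(-82 + T + v) (n(v, T) = 9*((T² + v)*(-82 + (T + v))) = 9*((v + T²)*(-82 + T + v)) = 9*(v + T²)*(-82 + T + v))
(n(-44, -210) - 12219)*(43882 - 10260) = ((-738*(-44) - 738*(-210)² + 9*(-210)³ + 9*(-44)² + 9*(-210)*(-44) + 9*(-44)*(-210)²) - 12219)*(43882 - 10260) = ((32472 - 738*44100 + 9*(-9261000) + 9*1936 + 83160 + 9*(-44)*44100) - 12219)*33622 = ((32472 - 32545800 - 83349000 + 17424 + 83160 - 17463600) - 12219)*33622 = (-133225344 - 12219)*33622 = -133237563*33622 = -4479713343186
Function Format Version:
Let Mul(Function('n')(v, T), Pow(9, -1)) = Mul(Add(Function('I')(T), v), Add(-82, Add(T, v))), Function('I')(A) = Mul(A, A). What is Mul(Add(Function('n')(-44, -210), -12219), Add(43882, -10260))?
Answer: -4479713343186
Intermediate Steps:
Function('I')(A) = Pow(A, 2)
Function('n')(v, T) = Mul(9, Add(v, Pow(T, 2)), Add(-82, T, v)) (Function('n')(v, T) = Mul(9, Mul(Add(Pow(T, 2), v), Add(-82, Add(T, v)))) = Mul(9, Mul(Add(v, Pow(T, 2)), Add(-82, T, v))) = Mul(9, Add(v, Pow(T, 2)), Add(-82, T, v)))
Mul(Add(Function('n')(-44, -210), -12219), Add(43882, -10260)) = Mul(Add(Add(Mul(-738, -44), Mul(-738, Pow(-210, 2)), Mul(9, Pow(-210, 3)), Mul(9, Pow(-44, 2)), Mul(9, -210, -44), Mul(9, -44, Pow(-210, 2))), -12219), Add(43882, -10260)) = Mul(Add(Add(32472, Mul(-738, 44100), Mul(9, -9261000), Mul(9, 1936), 83160, Mul(9, -44, 44100)), -12219), 33622) = Mul(Add(Add(32472, -32545800, -83349000, 17424, 83160, -17463600), -12219), 33622) = Mul(Add(-133225344, -12219), 33622) = Mul(-133237563, 33622) = -4479713343186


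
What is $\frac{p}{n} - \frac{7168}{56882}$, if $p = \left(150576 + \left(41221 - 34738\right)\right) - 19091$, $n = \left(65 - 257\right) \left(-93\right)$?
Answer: $\frac{34463857}{4534308} \approx 7.6007$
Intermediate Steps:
$n = 17856$ ($n = \left(-192\right) \left(-93\right) = 17856$)
$p = 137968$ ($p = \left(150576 + 6483\right) - 19091 = 157059 - 19091 = 137968$)
$\frac{p}{n} - \frac{7168}{56882} = \frac{137968}{17856} - \frac{7168}{56882} = 137968 \cdot \frac{1}{17856} - \frac{512}{4063} = \frac{8623}{1116} - \frac{512}{4063} = \frac{34463857}{4534308}$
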